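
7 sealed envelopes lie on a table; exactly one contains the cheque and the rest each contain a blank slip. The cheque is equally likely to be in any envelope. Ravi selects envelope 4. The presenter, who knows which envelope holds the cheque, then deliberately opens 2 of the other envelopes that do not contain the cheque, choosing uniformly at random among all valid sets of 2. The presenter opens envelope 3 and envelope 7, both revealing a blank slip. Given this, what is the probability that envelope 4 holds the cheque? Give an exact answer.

1/7

Consider each possible location of the cheque in turn.
If it is in any of envelopes 1, 2, 5, and 6 (prior 1/7 each): the presenter has 10 equally likely choices, so probability 1/10; weight (1/7)·(1/10) = 1/70 each.
If it is in either of envelopes 3 and 7 (prior 1/7 each): that envelope was opened and seen not to hold the prize — ruled out; weight (1/7)·0 = 0 each.
If it is in envelope 4 (prior 1/7): the presenter has 15 equally likely choices, so probability 1/15; weight (1/7)·(1/15) = 1/105.
The weights sum to 1/15.
So P(the cheque in envelope 4 | the presenter opened envelope 3 and envelope 7) = (1/105) / (1/15) = 1/7.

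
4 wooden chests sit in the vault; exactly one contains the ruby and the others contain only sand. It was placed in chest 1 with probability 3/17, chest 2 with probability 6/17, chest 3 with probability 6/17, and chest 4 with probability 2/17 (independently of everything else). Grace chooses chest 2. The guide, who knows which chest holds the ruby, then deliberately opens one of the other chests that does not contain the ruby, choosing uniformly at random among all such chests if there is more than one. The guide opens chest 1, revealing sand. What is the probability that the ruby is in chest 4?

Consider each possible location of the ruby in turn.
If it is in chest 1 (prior 3/17): the guide opened chest 1, so this case is ruled out; weight (3/17)·0 = 0.
If it is in chest 2 (prior 6/17): the guide has 3 equally likely choices, so probability 1/3; weight (6/17)·(1/3) = 2/17.
If it is in chest 3 (prior 6/17): the guide has 2 equally likely choices, so probability 1/2; weight (6/17)·(1/2) = 3/17.
If it is in chest 4 (prior 2/17): the guide has 2 equally likely choices, so probability 1/2; weight (2/17)·(1/2) = 1/17.
The weights sum to 6/17.
So P(the ruby in chest 4 | the guide opened chest 1) = (1/17) / (6/17) = 1/6.

1/6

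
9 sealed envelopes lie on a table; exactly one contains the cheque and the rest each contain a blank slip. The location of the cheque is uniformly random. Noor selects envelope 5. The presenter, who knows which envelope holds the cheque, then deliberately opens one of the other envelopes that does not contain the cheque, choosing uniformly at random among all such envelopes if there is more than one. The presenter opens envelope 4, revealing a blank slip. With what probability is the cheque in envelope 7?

8/63

Apply Bayes' rule, conditioning on where the cheque actually is.
If it is in any of envelopes 1, 2, 3, 6, 7, 8, and 9 (prior 1/9 each): the presenter has 7 equally likely choices, so probability 1/7; weight (1/9)·(1/7) = 1/63 each.
If it is in envelope 4 (prior 1/9): the presenter opened envelope 4, so this case is ruled out; weight (1/9)·0 = 0.
If it is in envelope 5 (prior 1/9): the presenter has 8 equally likely choices, so probability 1/8; weight (1/9)·(1/8) = 1/72.
The weights sum to 1/8.
So P(the cheque in envelope 7 | the presenter opened envelope 4) = (1/63) / (1/8) = 8/63.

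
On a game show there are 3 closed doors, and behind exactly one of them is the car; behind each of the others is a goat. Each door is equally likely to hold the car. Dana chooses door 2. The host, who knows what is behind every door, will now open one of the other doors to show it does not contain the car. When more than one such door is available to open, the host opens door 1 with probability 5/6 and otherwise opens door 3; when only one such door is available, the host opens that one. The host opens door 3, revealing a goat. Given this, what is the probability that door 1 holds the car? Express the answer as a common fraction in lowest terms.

Apply Bayes' rule, conditioning on where the car actually is.
If it is behind door 1 (prior 1/3): only door 3 is available, probability 1; weight (1/3)·1 = 1/3.
If it is behind door 2 (prior 1/3): door 1 is available but not opened, probability 1/6; weight (1/3)·(1/6) = 1/18.
If it is behind door 3 (prior 1/3): the host opened door 3, so this case is ruled out; weight (1/3)·0 = 0.
The weights sum to 7/18.
So P(the car behind door 1 | the host opened door 3) = (1/3) / (7/18) = 6/7.

6/7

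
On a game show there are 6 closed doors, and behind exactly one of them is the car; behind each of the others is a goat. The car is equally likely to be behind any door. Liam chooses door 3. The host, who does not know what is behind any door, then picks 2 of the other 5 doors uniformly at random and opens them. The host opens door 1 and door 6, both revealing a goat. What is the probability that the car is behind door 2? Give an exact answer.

Apply Bayes' rule, conditioning on where the car actually is.
If it is behind either of doors 1 and 6 (prior 1/6 each): that door was opened and seen not to hold the prize — ruled out; weight (1/6)·0 = 0 each.
If it is behind any of doors 2, 3, 4, and 5 (prior 1/6 each): the host picks exactly this set with probability 1/10 regardless, and none is the prize; weight (1/6)·(1/10) = 1/60 each.
The weights sum to 1/15.
So P(the car behind door 2 | the host opened door 1 and door 6) = (1/60) / (1/15) = 1/4.

1/4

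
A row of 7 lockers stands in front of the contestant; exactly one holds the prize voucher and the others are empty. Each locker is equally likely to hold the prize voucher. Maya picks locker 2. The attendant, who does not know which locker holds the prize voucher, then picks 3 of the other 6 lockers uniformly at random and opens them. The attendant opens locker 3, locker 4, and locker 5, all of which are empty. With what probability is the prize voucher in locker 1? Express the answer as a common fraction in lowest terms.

1/4

Apply Bayes' rule, conditioning on where the prize voucher actually is.
If it is in any of lockers 1, 2, 6, and 7 (prior 1/7 each): the attendant picks exactly this set with probability 1/20 regardless, and none is the prize; weight (1/7)·(1/20) = 1/140 each.
If it is in any of lockers 3, 4, and 5 (prior 1/7 each): that locker was opened and seen not to hold the prize — ruled out; weight (1/7)·0 = 0 each.
The weights sum to 1/35.
So P(the prize voucher in locker 1 | the attendant opened locker 3, locker 4, and locker 5) = (1/140) / (1/35) = 1/4.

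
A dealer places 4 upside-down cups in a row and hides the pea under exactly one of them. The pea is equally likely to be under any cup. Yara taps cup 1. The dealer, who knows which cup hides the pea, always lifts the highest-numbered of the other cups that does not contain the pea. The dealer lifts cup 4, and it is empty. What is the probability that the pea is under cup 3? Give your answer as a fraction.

1/3

Condition on the true location of the pea.
If it is under any of cups 1, 2, and 3 (prior 1/4 each): cup 4 is the highest-numbered option available, probability 1; weight (1/4)·1 = 1/4 each.
If it is under cup 4 (prior 1/4): the dealer opened cup 4, so this case is ruled out; weight (1/4)·0 = 0.
The weights sum to 3/4.
So P(the pea under cup 3 | the dealer opened cup 4) = (1/4) / (3/4) = 1/3.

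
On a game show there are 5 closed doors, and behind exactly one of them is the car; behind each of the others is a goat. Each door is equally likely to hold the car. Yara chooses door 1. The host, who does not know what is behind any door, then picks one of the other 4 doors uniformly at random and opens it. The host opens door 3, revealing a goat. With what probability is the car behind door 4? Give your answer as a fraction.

Because the host chose which door to open without knowing where the car is, the choice is independent of the prize location. Learning that door 3 does not hold the car simply rules out that one location and leaves the remaining 4 doors still equally likely by symmetry.
So P(the car behind door 4) = 1/4.

1/4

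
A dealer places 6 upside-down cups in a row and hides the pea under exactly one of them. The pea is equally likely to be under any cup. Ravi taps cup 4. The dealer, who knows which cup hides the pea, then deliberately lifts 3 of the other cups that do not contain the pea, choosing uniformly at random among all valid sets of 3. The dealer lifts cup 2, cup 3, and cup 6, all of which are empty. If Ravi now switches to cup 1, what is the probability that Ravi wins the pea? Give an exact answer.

5/12

Apply Bayes' rule, conditioning on where the pea actually is.
If it is under either of cups 1 and 5 (prior 1/6 each): the dealer has 4 equally likely choices, so probability 1/4; weight (1/6)·(1/4) = 1/24 each.
If it is under any of cups 2, 3, and 6 (prior 1/6 each): that cup was opened and seen not to hold the prize — ruled out; weight (1/6)·0 = 0 each.
If it is under cup 4 (prior 1/6): the dealer has 10 equally likely choices, so probability 1/10; weight (1/6)·(1/10) = 1/60.
The weights sum to 1/10.
So P(the pea under cup 1 | the dealer opened cup 2, cup 3, and cup 6) = (1/24) / (1/10) = 5/12.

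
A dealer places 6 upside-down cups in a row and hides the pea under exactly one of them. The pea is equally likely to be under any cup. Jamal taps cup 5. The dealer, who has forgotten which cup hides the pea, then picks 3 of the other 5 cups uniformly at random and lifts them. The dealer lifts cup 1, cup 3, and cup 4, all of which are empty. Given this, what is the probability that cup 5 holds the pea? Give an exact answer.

1/3

Condition on the true location of the pea.
If it is under any of cups 1, 3, and 4 (prior 1/6 each): that cup was opened and seen not to hold the prize — ruled out; weight (1/6)·0 = 0 each.
If it is under any of cups 2, 5, and 6 (prior 1/6 each): the dealer picks exactly this set with probability 1/10 regardless, and none is the prize; weight (1/6)·(1/10) = 1/60 each.
The weights sum to 1/20.
So P(the pea under cup 5 | the dealer opened cup 1, cup 3, and cup 4) = (1/60) / (1/20) = 1/3.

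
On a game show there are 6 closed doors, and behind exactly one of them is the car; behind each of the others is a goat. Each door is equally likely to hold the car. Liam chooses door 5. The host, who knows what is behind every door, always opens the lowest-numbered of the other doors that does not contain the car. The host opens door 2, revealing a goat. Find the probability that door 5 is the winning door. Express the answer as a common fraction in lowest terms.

Consider each possible location of the car in turn.
If it is behind door 1 (prior 1/6): door 2 is the lowest-numbered option available, probability 1; weight (1/6)·1 = 1/6.
If it is behind door 2 (prior 1/6): the host opened door 2, so this case is ruled out; weight (1/6)·0 = 0.
If it is behind any of doors 3, 4, 5, and 6 (prior 1/6 each): the host would have opened door 1 instead, probability 0; weight (1/6)·0 = 0 each.
The weights sum to 1/6.
So P(the car behind door 5 | the host opened door 2) = 0 / (1/6) = 0.

0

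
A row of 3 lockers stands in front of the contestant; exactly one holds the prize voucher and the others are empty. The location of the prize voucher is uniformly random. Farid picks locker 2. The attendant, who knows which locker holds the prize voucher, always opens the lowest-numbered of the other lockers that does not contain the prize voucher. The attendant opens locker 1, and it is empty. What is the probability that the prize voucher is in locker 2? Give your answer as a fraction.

1/2

Consider each possible location of the prize voucher in turn.
If it is in locker 1 (prior 1/3): the attendant opened locker 1, so this case is ruled out; weight (1/3)·0 = 0.
If it is in either of lockers 2 and 3 (prior 1/3 each): locker 1 is the lowest-numbered option available, probability 1; weight (1/3)·1 = 1/3 each.
The weights sum to 2/3.
So P(the prize voucher in locker 2 | the attendant opened locker 1) = (1/3) / (2/3) = 1/2.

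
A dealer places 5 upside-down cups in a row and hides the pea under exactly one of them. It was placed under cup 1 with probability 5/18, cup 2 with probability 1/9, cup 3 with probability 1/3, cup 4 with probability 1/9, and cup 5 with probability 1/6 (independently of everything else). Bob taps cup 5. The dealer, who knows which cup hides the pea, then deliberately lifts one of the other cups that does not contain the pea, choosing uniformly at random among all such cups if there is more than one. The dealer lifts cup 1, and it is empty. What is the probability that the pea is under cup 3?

24/49

Consider each possible location of the pea in turn.
If it is under cup 1 (prior 5/18): the dealer opened cup 1, so this case is ruled out; weight (5/18)·0 = 0.
If it is under either of cups 2 and 4 (prior 1/9 each): the dealer has 3 equally likely choices, so probability 1/3; weight (1/9)·(1/3) = 1/27 each.
If it is under cup 3 (prior 1/3): the dealer has 3 equally likely choices, so probability 1/3; weight (1/3)·(1/3) = 1/9.
If it is under cup 5 (prior 1/6): the dealer has 4 equally likely choices, so probability 1/4; weight (1/6)·(1/4) = 1/24.
The weights sum to 49/216.
So P(the pea under cup 3 | the dealer opened cup 1) = (1/9) / (49/216) = 24/49.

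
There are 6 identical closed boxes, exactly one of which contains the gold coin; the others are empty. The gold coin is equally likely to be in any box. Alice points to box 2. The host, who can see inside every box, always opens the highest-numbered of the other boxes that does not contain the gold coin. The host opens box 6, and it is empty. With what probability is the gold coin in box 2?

1/5

Consider each possible location of the gold coin in turn.
If it is in any of boxes 1, 2, 3, 4, and 5 (prior 1/6 each): box 6 is the highest-numbered option available, probability 1; weight (1/6)·1 = 1/6 each.
If it is in box 6 (prior 1/6): the host opened box 6, so this case is ruled out; weight (1/6)·0 = 0.
The weights sum to 5/6.
So P(the gold coin in box 2 | the host opened box 6) = (1/6) / (5/6) = 1/5.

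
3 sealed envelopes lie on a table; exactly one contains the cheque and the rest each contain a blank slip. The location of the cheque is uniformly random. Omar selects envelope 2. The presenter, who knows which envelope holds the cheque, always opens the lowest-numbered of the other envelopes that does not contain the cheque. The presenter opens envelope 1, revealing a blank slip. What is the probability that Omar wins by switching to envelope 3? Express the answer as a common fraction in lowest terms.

1/2

Condition on the true location of the cheque.
If it is in envelope 1 (prior 1/3): the presenter opened envelope 1, so this case is ruled out; weight (1/3)·0 = 0.
If it is in either of envelopes 2 and 3 (prior 1/3 each): envelope 1 is the lowest-numbered option available, probability 1; weight (1/3)·1 = 1/3 each.
The weights sum to 2/3.
So P(the cheque in envelope 3 | the presenter opened envelope 1) = (1/3) / (2/3) = 1/2.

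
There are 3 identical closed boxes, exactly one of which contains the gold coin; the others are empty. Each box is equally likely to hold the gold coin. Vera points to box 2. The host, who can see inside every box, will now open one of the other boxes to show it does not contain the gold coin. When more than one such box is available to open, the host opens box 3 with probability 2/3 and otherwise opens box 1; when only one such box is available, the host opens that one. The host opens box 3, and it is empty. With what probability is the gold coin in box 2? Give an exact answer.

2/5

Condition on the true location of the gold coin.
If it is in box 1 (prior 1/3): only box 3 is available, probability 1; weight (1/3)·1 = 1/3.
If it is in box 2 (prior 1/3): box 3 is available, opened with probability 2/3; weight (1/3)·(2/3) = 2/9.
If it is in box 3 (prior 1/3): the host opened box 3, so this case is ruled out; weight (1/3)·0 = 0.
The weights sum to 5/9.
So P(the gold coin in box 2 | the host opened box 3) = (2/9) / (5/9) = 2/5.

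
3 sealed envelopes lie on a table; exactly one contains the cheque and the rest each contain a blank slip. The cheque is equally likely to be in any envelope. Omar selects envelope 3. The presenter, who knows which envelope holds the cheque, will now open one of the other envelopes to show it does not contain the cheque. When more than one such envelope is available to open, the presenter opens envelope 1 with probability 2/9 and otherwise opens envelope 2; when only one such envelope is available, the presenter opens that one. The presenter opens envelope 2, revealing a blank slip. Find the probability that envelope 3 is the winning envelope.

Apply Bayes' rule, conditioning on where the cheque actually is.
If it is in envelope 1 (prior 1/3): only envelope 2 is available, probability 1; weight (1/3)·1 = 1/3.
If it is in envelope 2 (prior 1/3): the presenter opened envelope 2, so this case is ruled out; weight (1/3)·0 = 0.
If it is in envelope 3 (prior 1/3): envelope 1 is available but not opened, probability 7/9; weight (1/3)·(7/9) = 7/27.
The weights sum to 16/27.
So P(the cheque in envelope 3 | the presenter opened envelope 2) = (7/27) / (16/27) = 7/16.

7/16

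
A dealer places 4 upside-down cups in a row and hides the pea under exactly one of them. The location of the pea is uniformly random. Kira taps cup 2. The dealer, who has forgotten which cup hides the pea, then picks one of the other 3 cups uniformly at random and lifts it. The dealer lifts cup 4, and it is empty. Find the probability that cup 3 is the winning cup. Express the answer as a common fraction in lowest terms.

Consider each possible location of the pea in turn.
If it is under any of cups 1, 2, and 3 (prior 1/4 each): the dealer picks cup 4 with probability 1/3 regardless, and it is not the prize; weight (1/4)·(1/3) = 1/12 each.
If it is under cup 4 (prior 1/4): the dealer opened cup 4, so this case is ruled out; weight (1/4)·0 = 0.
The weights sum to 1/4.
So P(the pea under cup 3 | the dealer opened cup 4) = (1/12) / (1/4) = 1/3.

1/3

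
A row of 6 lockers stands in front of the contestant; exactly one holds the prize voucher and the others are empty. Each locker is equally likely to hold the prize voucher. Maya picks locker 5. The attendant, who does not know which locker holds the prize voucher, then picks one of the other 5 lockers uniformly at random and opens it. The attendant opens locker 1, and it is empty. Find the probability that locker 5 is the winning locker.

Because the attendant chose which locker to open without knowing where the prize voucher is, the choice is independent of the prize location. Learning that locker 1 does not hold the prize voucher simply rules out that one location and leaves the remaining 5 lockers still equally likely by symmetry.
So P(the prize voucher in locker 5) = 1/5.

1/5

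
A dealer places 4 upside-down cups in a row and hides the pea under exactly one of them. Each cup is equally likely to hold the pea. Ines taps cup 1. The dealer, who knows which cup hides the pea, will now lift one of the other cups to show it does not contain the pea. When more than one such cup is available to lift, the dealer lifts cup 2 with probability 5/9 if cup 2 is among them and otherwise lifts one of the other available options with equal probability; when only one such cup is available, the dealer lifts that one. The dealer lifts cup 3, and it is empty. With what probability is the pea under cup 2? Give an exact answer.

3/7

Condition on the true location of the pea.
If it is under cup 1 (prior 1/4): cup 2 is available but not opened; cup 3 gets probability (1 − 5/9)/2 = 2/9; weight (1/4)·(2/9) = 1/18.
If it is under cup 2 (prior 1/4): cup 2 holds the prize so is unavailable; the dealer chooses uniformly among the 2 others, probability 1/2; weight (1/4)·(1/2) = 1/8.
If it is under cup 3 (prior 1/4): the dealer opened cup 3, so this case is ruled out; weight (1/4)·0 = 0.
If it is under cup 4 (prior 1/4): cup 2 is available but not opened, probability 4/9; weight (1/4)·(4/9) = 1/9.
The weights sum to 7/24.
So P(the pea under cup 2 | the dealer opened cup 3) = (1/8) / (7/24) = 3/7.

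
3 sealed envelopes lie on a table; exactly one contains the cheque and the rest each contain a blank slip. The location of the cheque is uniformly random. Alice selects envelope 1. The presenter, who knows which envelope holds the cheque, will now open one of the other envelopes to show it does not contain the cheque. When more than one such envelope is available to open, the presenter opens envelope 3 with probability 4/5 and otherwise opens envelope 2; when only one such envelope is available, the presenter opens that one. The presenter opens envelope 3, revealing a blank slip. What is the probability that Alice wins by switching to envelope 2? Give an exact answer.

Condition on the true location of the cheque.
If it is in envelope 1 (prior 1/3): envelope 3 is available, opened with probability 4/5; weight (1/3)·(4/5) = 4/15.
If it is in envelope 2 (prior 1/3): only envelope 3 is available, probability 1; weight (1/3)·1 = 1/3.
If it is in envelope 3 (prior 1/3): the presenter opened envelope 3, so this case is ruled out; weight (1/3)·0 = 0.
The weights sum to 3/5.
So P(the cheque in envelope 2 | the presenter opened envelope 3) = (1/3) / (3/5) = 5/9.

5/9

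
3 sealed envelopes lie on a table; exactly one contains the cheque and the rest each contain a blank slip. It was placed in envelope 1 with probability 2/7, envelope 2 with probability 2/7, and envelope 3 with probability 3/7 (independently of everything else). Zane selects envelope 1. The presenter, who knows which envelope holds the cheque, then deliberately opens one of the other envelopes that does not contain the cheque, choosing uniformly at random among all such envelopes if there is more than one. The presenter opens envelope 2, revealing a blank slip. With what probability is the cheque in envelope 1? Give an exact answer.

Consider each possible location of the cheque in turn.
If it is in envelope 1 (prior 2/7): the presenter has 2 equally likely choices, so probability 1/2; weight (2/7)·(1/2) = 1/7.
If it is in envelope 2 (prior 2/7): the presenter opened envelope 2, so this case is ruled out; weight (2/7)·0 = 0.
If it is in envelope 3 (prior 3/7): the presenter has no choice, probability 1; weight (3/7)·1 = 3/7.
The weights sum to 4/7.
So P(the cheque in envelope 1 | the presenter opened envelope 2) = (1/7) / (4/7) = 1/4.

1/4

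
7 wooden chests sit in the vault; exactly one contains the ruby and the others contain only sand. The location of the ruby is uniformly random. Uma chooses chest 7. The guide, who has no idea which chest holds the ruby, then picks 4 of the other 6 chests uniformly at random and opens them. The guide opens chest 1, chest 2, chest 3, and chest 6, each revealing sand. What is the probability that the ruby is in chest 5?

1/3

Consider each possible location of the ruby in turn.
If it is in any of chests 1, 2, 3, and 6 (prior 1/7 each): that chest was opened and seen not to hold the prize — ruled out; weight (1/7)·0 = 0 each.
If it is in any of chests 4, 5, and 7 (prior 1/7 each): the guide picks exactly this set with probability 1/15 regardless, and none is the prize; weight (1/7)·(1/15) = 1/105 each.
The weights sum to 1/35.
So P(the ruby in chest 5 | the guide opened chest 1, chest 2, chest 3, and chest 6) = (1/105) / (1/35) = 1/3.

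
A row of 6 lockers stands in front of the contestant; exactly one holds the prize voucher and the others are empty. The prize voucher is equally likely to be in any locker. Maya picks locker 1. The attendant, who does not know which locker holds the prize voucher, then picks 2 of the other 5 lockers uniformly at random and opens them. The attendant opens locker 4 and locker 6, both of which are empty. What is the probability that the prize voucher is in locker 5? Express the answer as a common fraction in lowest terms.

Condition on the true location of the prize voucher.
If it is in any of lockers 1, 2, 3, and 5 (prior 1/6 each): the attendant picks exactly this set with probability 1/10 regardless, and none is the prize; weight (1/6)·(1/10) = 1/60 each.
If it is in either of lockers 4 and 6 (prior 1/6 each): that locker was opened and seen not to hold the prize — ruled out; weight (1/6)·0 = 0 each.
The weights sum to 1/15.
So P(the prize voucher in locker 5 | the attendant opened locker 4 and locker 6) = (1/60) / (1/15) = 1/4.

1/4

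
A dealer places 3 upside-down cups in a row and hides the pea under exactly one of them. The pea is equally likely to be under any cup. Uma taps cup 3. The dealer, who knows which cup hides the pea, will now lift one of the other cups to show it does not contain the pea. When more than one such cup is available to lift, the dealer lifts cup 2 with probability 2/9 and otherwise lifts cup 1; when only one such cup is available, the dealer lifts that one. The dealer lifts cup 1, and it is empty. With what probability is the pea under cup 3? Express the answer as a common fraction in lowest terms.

Consider each possible location of the pea in turn.
If it is under cup 1 (prior 1/3): the dealer opened cup 1, so this case is ruled out; weight (1/3)·0 = 0.
If it is under cup 2 (prior 1/3): only cup 1 is available, probability 1; weight (1/3)·1 = 1/3.
If it is under cup 3 (prior 1/3): cup 2 is available but not opened, probability 7/9; weight (1/3)·(7/9) = 7/27.
The weights sum to 16/27.
So P(the pea under cup 3 | the dealer opened cup 1) = (7/27) / (16/27) = 7/16.

7/16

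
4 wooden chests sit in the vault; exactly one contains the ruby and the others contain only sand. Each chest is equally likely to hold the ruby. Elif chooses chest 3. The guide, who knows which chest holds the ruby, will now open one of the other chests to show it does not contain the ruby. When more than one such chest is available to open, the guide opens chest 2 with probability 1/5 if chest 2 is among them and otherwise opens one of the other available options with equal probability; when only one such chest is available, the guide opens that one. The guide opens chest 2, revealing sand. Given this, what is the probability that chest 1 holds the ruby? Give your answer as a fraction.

1/3

Apply Bayes' rule, conditioning on where the ruby actually is.
If it is in any of chests 1, 3, and 4 (prior 1/4 each): chest 2 is available, opened with probability 1/5; weight (1/4)·(1/5) = 1/20 each.
If it is in chest 2 (prior 1/4): the guide opened chest 2, so this case is ruled out; weight (1/4)·0 = 0.
The weights sum to 3/20.
So P(the ruby in chest 1 | the guide opened chest 2) = (1/20) / (3/20) = 1/3.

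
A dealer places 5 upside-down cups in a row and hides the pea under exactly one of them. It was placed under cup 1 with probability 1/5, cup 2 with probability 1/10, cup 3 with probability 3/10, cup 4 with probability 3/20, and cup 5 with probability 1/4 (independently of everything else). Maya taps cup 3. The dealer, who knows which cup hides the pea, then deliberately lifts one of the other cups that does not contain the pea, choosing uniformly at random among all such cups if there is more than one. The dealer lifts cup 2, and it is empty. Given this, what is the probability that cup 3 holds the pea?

3/11

Condition on the true location of the pea.
If it is under cup 1 (prior 1/5): the dealer has 3 equally likely choices, so probability 1/3; weight (1/5)·(1/3) = 1/15.
If it is under cup 2 (prior 1/10): the dealer opened cup 2, so this case is ruled out; weight (1/10)·0 = 0.
If it is under cup 3 (prior 3/10): the dealer has 4 equally likely choices, so probability 1/4; weight (3/10)·(1/4) = 3/40.
If it is under cup 4 (prior 3/20): the dealer has 3 equally likely choices, so probability 1/3; weight (3/20)·(1/3) = 1/20.
If it is under cup 5 (prior 1/4): the dealer has 3 equally likely choices, so probability 1/3; weight (1/4)·(1/3) = 1/12.
The weights sum to 11/40.
So P(the pea under cup 3 | the dealer opened cup 2) = (3/40) / (11/40) = 3/11.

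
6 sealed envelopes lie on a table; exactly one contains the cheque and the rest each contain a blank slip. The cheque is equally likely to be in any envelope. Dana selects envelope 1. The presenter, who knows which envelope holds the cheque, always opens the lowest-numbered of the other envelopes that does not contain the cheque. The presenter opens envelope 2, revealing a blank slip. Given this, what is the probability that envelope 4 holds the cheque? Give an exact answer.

1/5

Apply Bayes' rule, conditioning on where the cheque actually is.
If it is in any of envelopes 1, 3, 4, 5, and 6 (prior 1/6 each): envelope 2 is the lowest-numbered option available, probability 1; weight (1/6)·1 = 1/6 each.
If it is in envelope 2 (prior 1/6): the presenter opened envelope 2, so this case is ruled out; weight (1/6)·0 = 0.
The weights sum to 5/6.
So P(the cheque in envelope 4 | the presenter opened envelope 2) = (1/6) / (5/6) = 1/5.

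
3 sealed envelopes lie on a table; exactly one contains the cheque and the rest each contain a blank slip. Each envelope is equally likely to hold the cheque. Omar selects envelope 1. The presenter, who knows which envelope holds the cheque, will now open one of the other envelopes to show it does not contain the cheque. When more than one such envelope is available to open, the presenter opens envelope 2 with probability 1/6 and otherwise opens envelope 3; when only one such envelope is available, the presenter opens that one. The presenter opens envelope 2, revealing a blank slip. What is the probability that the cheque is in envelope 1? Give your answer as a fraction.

1/7

Condition on the true location of the cheque.
If it is in envelope 1 (prior 1/3): envelope 2 is available, opened with probability 1/6; weight (1/3)·(1/6) = 1/18.
If it is in envelope 2 (prior 1/3): the presenter opened envelope 2, so this case is ruled out; weight (1/3)·0 = 0.
If it is in envelope 3 (prior 1/3): only envelope 2 is available, probability 1; weight (1/3)·1 = 1/3.
The weights sum to 7/18.
So P(the cheque in envelope 1 | the presenter opened envelope 2) = (1/18) / (7/18) = 1/7.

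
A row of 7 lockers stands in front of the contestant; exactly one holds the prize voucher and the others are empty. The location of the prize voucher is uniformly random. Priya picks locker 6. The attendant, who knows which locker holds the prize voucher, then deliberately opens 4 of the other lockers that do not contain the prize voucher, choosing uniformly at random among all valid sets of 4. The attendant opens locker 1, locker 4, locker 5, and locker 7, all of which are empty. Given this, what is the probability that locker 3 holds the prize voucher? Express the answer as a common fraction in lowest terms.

Consider each possible location of the prize voucher in turn.
If it is in any of lockers 1, 4, 5, and 7 (prior 1/7 each): that locker was opened and seen not to hold the prize — ruled out; weight (1/7)·0 = 0 each.
If it is in either of lockers 2 and 3 (prior 1/7 each): the attendant has 5 equally likely choices, so probability 1/5; weight (1/7)·(1/5) = 1/35 each.
If it is in locker 6 (prior 1/7): the attendant has 15 equally likely choices, so probability 1/15; weight (1/7)·(1/15) = 1/105.
The weights sum to 1/15.
So P(the prize voucher in locker 3 | the attendant opened locker 1, locker 4, locker 5, and locker 7) = (1/35) / (1/15) = 3/7.

3/7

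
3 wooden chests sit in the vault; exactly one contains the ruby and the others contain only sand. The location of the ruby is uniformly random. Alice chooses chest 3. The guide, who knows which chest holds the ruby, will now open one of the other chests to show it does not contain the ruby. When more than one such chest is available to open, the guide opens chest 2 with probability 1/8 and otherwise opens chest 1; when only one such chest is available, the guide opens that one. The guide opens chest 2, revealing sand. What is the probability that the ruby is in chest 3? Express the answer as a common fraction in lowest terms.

Apply Bayes' rule, conditioning on where the ruby actually is.
If it is in chest 1 (prior 1/3): only chest 2 is available, probability 1; weight (1/3)·1 = 1/3.
If it is in chest 2 (prior 1/3): the guide opened chest 2, so this case is ruled out; weight (1/3)·0 = 0.
If it is in chest 3 (prior 1/3): chest 2 is available, opened with probability 1/8; weight (1/3)·(1/8) = 1/24.
The weights sum to 3/8.
So P(the ruby in chest 3 | the guide opened chest 2) = (1/24) / (3/8) = 1/9.

1/9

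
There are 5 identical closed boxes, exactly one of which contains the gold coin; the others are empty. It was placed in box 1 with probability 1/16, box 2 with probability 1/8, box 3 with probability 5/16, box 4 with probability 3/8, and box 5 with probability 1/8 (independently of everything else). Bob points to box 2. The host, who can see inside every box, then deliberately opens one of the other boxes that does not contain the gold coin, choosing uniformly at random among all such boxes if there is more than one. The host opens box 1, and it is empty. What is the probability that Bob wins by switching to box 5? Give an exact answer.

4/29

Consider each possible location of the gold coin in turn.
If it is in box 1 (prior 1/16): the host opened box 1, so this case is ruled out; weight (1/16)·0 = 0.
If it is in box 2 (prior 1/8): the host has 4 equally likely choices, so probability 1/4; weight (1/8)·(1/4) = 1/32.
If it is in box 3 (prior 5/16): the host has 3 equally likely choices, so probability 1/3; weight (5/16)·(1/3) = 5/48.
If it is in box 4 (prior 3/8): the host has 3 equally likely choices, so probability 1/3; weight (3/8)·(1/3) = 1/8.
If it is in box 5 (prior 1/8): the host has 3 equally likely choices, so probability 1/3; weight (1/8)·(1/3) = 1/24.
The weights sum to 29/96.
So P(the gold coin in box 5 | the host opened box 1) = (1/24) / (29/96) = 4/29.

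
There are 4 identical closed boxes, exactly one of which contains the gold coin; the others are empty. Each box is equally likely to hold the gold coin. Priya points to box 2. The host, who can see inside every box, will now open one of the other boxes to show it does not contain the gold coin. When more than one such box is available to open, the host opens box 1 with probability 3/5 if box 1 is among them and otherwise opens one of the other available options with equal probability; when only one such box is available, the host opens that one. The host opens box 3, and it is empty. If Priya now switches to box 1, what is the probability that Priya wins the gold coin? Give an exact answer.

5/11

Apply Bayes' rule, conditioning on where the gold coin actually is.
If it is in box 1 (prior 1/4): box 1 holds the prize so is unavailable; the host chooses uniformly among the 2 others, probability 1/2; weight (1/4)·(1/2) = 1/8.
If it is in box 2 (prior 1/4): box 1 is available but not opened; box 3 gets probability (1 − 3/5)/2 = 1/5; weight (1/4)·(1/5) = 1/20.
If it is in box 3 (prior 1/4): the host opened box 3, so this case is ruled out; weight (1/4)·0 = 0.
If it is in box 4 (prior 1/4): box 1 is available but not opened, probability 2/5; weight (1/4)·(2/5) = 1/10.
The weights sum to 11/40.
So P(the gold coin in box 1 | the host opened box 3) = (1/8) / (11/40) = 5/11.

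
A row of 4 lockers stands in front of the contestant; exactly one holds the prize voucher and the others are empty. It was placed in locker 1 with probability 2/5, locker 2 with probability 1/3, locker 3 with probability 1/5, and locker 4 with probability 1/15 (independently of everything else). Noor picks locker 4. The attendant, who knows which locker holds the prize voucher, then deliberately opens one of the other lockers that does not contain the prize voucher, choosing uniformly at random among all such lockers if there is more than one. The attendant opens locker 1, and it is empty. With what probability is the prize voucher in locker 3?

9/26

Consider each possible location of the prize voucher in turn.
If it is in locker 1 (prior 2/5): the attendant opened locker 1, so this case is ruled out; weight (2/5)·0 = 0.
If it is in locker 2 (prior 1/3): the attendant has 2 equally likely choices, so probability 1/2; weight (1/3)·(1/2) = 1/6.
If it is in locker 3 (prior 1/5): the attendant has 2 equally likely choices, so probability 1/2; weight (1/5)·(1/2) = 1/10.
If it is in locker 4 (prior 1/15): the attendant has 3 equally likely choices, so probability 1/3; weight (1/15)·(1/3) = 1/45.
The weights sum to 13/45.
So P(the prize voucher in locker 3 | the attendant opened locker 1) = (1/10) / (13/45) = 9/26.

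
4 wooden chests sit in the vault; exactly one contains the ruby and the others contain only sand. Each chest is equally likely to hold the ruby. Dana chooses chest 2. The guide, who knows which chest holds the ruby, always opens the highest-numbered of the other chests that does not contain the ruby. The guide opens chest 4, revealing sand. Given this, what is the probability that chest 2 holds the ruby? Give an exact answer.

1/3

Apply Bayes' rule, conditioning on where the ruby actually is.
If it is in any of chests 1, 2, and 3 (prior 1/4 each): chest 4 is the highest-numbered option available, probability 1; weight (1/4)·1 = 1/4 each.
If it is in chest 4 (prior 1/4): the guide opened chest 4, so this case is ruled out; weight (1/4)·0 = 0.
The weights sum to 3/4.
So P(the ruby in chest 2 | the guide opened chest 4) = (1/4) / (3/4) = 1/3.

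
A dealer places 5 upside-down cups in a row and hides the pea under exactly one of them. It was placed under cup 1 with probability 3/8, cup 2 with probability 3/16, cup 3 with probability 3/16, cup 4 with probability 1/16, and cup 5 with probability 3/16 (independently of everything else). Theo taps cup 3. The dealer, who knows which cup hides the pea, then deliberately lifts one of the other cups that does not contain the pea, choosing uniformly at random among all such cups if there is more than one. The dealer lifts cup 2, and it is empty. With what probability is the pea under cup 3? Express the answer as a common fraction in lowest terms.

9/49

Consider each possible location of the pea in turn.
If it is under cup 1 (prior 3/8): the dealer has 3 equally likely choices, so probability 1/3; weight (3/8)·(1/3) = 1/8.
If it is under cup 2 (prior 3/16): the dealer opened cup 2, so this case is ruled out; weight (3/16)·0 = 0.
If it is under cup 3 (prior 3/16): the dealer has 4 equally likely choices, so probability 1/4; weight (3/16)·(1/4) = 3/64.
If it is under cup 4 (prior 1/16): the dealer has 3 equally likely choices, so probability 1/3; weight (1/16)·(1/3) = 1/48.
If it is under cup 5 (prior 3/16): the dealer has 3 equally likely choices, so probability 1/3; weight (3/16)·(1/3) = 1/16.
The weights sum to 49/192.
So P(the pea under cup 3 | the dealer opened cup 2) = (3/64) / (49/192) = 9/49.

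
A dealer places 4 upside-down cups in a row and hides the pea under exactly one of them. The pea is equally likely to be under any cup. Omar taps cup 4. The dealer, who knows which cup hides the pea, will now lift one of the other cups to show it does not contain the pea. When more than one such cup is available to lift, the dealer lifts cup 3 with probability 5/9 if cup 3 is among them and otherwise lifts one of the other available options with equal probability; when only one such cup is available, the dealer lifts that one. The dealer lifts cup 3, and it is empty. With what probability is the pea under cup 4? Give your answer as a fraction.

Consider each possible location of the pea in turn.
If it is under any of cups 1, 2, and 4 (prior 1/4 each): cup 3 is available, opened with probability 5/9; weight (1/4)·(5/9) = 5/36 each.
If it is under cup 3 (prior 1/4): the dealer opened cup 3, so this case is ruled out; weight (1/4)·0 = 0.
The weights sum to 5/12.
So P(the pea under cup 4 | the dealer opened cup 3) = (5/36) / (5/12) = 1/3.

1/3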